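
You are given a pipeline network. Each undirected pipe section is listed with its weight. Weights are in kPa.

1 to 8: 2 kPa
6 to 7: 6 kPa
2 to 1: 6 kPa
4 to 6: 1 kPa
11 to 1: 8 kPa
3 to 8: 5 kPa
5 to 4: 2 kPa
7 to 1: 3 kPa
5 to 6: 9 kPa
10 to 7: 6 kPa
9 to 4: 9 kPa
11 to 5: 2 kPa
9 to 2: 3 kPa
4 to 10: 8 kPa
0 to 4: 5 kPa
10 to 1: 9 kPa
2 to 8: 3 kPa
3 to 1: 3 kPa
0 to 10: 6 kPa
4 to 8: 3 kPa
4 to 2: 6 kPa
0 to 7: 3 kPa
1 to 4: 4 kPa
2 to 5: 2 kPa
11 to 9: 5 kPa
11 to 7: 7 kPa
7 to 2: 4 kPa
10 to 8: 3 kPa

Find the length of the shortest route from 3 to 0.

Settle nodes by increasing distance from 3:
3: 0
1: 3  (via 3)
8: 5  (via 3)
7: 6  (via 1)
4: 7  (via 1)
2: 8  (via 8)
6: 8  (via 4)
10: 8  (via 8)
0: 9  (via 7)
Shortest route: 3 → 1 → 7 → 0 = 9 kPa.

9 kPa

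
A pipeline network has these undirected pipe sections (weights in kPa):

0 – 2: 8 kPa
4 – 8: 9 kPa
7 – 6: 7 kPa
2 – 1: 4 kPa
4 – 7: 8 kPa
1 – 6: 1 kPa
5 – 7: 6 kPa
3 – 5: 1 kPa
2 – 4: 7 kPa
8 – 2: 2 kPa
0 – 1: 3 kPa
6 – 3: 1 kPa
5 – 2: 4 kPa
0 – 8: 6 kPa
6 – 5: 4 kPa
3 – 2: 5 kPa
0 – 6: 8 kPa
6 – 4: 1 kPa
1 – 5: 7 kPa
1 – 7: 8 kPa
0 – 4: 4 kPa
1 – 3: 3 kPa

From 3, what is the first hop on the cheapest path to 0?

6

Enumerating some paths:
3 → 6 → 4 → 0: 1+1+4 = 6
3 → 6 → 1 → 0: 1+1+3 = 5
3 → 1 → 0: 3+3 = 6
3 → 1 → 6 → 4 → 0: 3+1+1+4 = 9
Cheapest is 3 → 6 → 1 → 0 at 5 kPa.
So from 3 the first move is to 6.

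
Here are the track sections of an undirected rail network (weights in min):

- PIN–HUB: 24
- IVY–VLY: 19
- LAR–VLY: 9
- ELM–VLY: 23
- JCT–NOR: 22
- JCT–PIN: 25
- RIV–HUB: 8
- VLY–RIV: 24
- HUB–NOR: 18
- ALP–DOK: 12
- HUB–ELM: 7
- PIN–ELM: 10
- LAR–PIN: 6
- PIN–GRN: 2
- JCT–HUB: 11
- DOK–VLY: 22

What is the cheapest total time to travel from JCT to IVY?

Candidate routes:
JCT - PIN - LAR - VLY - IVY: 25+6+9+19 = 59
JCT - HUB - ELM - PIN - LAR - VLY - IVY: 11+7+10+6+9+19 = 62
JCT - HUB - ELM - VLY - IVY: 11+7+23+19 = 60
The minimum is 59 min via JCT - PIN - LAR - VLY - IVY.

59 min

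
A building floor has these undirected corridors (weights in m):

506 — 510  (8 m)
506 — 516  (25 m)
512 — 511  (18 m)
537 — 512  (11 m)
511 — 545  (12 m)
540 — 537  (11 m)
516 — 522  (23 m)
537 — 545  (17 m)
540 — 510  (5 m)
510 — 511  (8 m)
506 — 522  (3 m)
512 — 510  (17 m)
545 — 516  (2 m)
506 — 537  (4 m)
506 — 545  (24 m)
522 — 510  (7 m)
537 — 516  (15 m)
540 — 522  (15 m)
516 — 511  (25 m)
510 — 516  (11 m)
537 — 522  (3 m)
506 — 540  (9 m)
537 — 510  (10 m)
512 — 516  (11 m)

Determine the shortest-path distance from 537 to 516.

15 m

Candidate routes:
537 → 522 → 510 → 516: 3+7+11 = 21
537 → 545 → 516: 17+2 = 19
537 → 516: 15 = 15
Cheapest is 537 → 516 at 15 m.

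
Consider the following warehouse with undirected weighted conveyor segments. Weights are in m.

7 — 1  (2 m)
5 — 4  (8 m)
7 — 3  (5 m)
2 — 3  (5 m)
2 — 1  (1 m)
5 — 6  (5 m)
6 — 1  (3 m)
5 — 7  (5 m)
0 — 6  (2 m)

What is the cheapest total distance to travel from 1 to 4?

Shortest distances from 1:
1: 0
2: 1  (via 1)
7: 2  (via 1)
6: 3  (via 1)
0: 5  (via 6)
3: 6  (via 2)
5: 7  (via 7)
4: 15  (via 5)
Shortest route: 1–7–5–4 = 15 m.

15 m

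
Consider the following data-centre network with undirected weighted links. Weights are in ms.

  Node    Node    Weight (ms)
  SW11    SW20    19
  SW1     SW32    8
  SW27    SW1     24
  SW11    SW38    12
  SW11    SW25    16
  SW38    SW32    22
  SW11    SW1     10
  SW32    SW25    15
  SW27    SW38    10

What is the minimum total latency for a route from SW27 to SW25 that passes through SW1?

Best SW27 to SW1: SW27 → SW1 costing 24
Best SW1 to SW25: SW1 → SW32 → SW25 costing 23
Total via SW1: 24 + 23 = 47 ms.

47 ms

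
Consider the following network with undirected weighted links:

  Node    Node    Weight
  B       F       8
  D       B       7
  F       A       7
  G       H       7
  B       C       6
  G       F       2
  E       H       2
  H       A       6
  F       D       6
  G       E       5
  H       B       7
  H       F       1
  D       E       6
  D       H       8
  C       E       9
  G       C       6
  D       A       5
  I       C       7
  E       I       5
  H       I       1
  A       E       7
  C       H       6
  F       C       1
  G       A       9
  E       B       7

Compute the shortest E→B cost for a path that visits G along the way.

14

Shortest E→G: E → G = 5
Shortest G→B: G → F → C → B = 9
Total via G: 5 + 9 = 14.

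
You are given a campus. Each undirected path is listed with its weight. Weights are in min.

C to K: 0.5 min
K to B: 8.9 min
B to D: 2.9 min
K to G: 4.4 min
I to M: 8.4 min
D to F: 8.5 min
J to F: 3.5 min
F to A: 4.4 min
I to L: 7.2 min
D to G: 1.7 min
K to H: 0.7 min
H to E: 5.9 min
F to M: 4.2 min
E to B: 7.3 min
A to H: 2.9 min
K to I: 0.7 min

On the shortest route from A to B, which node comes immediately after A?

Compare a few routes:
A - H - E - B: 2.9+5.9+7.3 = 16.1
A - H - K - G - D - B: 2.9+0.7+4.4+1.7+2.9 = 12.6
A - F - D - B: 4.4+8.5+2.9 = 15.8
A - H - K - B: 2.9+0.7+8.9 = 12.5
Cheapest is A - H - K - B at 12.5 min.
So from A the first move is to H.

H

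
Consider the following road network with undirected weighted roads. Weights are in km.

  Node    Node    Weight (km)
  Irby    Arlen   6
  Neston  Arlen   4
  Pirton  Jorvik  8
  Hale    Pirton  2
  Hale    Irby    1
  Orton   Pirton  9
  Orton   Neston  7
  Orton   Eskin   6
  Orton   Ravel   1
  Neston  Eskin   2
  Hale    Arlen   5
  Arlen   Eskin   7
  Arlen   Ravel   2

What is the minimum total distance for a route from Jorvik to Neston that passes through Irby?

Shortest Jorvik→Irby: Jorvik–Pirton–Hale–Irby = 11
Best Irby to Neston: Irby–Arlen–Neston costing 10
Total via Irby: 11 + 10 = 21 km.

21 km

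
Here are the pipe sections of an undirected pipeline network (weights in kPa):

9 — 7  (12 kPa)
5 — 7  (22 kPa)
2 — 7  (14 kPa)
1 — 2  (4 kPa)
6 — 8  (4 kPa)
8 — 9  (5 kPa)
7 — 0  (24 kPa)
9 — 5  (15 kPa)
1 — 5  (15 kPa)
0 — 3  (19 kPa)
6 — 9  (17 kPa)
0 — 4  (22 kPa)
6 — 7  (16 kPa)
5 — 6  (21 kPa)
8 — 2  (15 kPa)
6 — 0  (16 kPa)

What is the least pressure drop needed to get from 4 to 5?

Shortest distances from 4:
4: 0
0: 22  (via 4)
6: 38  (via 0)
3: 41  (via 0)
8: 42  (via 6)
7: 46  (via 0)
9: 47  (via 8)
2: 57  (via 8)
5: 59  (via 6)
Shortest route: 4–0–6–5 = 59 kPa.

59 kPa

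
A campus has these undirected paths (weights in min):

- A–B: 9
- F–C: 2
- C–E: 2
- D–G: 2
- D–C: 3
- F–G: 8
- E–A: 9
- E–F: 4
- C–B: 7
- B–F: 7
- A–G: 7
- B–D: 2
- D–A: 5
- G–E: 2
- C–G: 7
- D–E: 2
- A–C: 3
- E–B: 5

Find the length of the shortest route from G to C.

4 min

Settle nodes by increasing distance from G:
G: 0
D: 2  (via G)
E: 2  (via G)
B: 4  (via D)
C: 4  (via E)
Shortest route: G–E–C = 4 min.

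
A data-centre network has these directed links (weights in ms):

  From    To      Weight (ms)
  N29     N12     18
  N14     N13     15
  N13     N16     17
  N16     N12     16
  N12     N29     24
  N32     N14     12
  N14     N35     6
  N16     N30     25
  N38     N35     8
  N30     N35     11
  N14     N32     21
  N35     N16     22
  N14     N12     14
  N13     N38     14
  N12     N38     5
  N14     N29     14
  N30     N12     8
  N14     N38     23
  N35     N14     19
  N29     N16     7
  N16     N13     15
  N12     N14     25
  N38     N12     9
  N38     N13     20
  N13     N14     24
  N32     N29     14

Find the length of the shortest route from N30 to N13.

33 ms

Running Dijkstra from N30:
N30: 0
N12: 8  (via N30)
N35: 11  (via N30)
N38: 13  (via N12)
N14: 30  (via N35)
N29: 32  (via N12)
N13: 33  (via N38)
Shortest route: N30 → N12 → N38 → N13 = 33 ms.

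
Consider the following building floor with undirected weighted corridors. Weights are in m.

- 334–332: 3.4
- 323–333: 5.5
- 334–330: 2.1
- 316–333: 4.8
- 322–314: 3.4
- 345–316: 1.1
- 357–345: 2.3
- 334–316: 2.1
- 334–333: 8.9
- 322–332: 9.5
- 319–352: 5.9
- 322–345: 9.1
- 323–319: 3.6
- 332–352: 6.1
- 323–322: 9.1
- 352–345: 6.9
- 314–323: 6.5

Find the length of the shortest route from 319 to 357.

15.1 m

Enumerating some paths:
319 - 323 - 333 - 316 - 345 - 357: 3.6+5.5+4.8+1.1+2.3 = 17.3
319 - 352 - 345 - 357: 5.9+6.9+2.3 = 15.1
319 - 352 - 332 - 334 - 316 - 345 - 357: 5.9+6.1+3.4+2.1+1.1+2.3 = 20.9
319 - 323 - 333 - 334 - 316 - 345 - 357: 3.6+5.5+8.9+2.1+1.1+2.3 = 23.5
The minimum is 15.1 m via 319 - 352 - 345 - 357.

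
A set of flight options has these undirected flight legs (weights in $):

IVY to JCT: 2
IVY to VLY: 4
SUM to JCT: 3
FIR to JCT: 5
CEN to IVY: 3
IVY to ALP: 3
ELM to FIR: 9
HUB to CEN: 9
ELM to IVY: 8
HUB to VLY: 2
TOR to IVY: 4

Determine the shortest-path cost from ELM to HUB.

Running Dijkstra from ELM:
ELM: 0
IVY: 8  (via ELM)
FIR: 9  (via ELM)
JCT: 10  (via IVY)
ALP: 11  (via IVY)
CEN: 11  (via IVY)
VLY: 12  (via IVY)
TOR: 12  (via IVY)
SUM: 13  (via JCT)
HUB: 14  (via VLY)
Shortest route: ELM–IVY–VLY–HUB = $14.

$14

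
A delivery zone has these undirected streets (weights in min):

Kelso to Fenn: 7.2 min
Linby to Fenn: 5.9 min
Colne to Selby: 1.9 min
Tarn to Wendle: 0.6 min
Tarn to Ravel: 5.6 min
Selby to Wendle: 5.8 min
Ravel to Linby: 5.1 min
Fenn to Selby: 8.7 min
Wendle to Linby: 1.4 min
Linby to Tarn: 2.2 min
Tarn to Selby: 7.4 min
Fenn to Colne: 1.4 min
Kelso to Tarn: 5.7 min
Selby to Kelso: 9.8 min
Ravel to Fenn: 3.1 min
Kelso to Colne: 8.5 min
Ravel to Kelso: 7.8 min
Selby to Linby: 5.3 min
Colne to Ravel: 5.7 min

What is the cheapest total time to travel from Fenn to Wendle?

7.3 min

Enumerating some paths:
Fenn–Linby–Wendle: 5.9+1.4 = 7.3
Fenn–Ravel–Tarn–Wendle: 3.1+5.6+0.6 = 9.3
Fenn–Colne–Selby–Wendle: 1.4+1.9+5.8 = 9.1
Fenn–Linby–Tarn–Wendle: 5.9+2.2+0.6 = 8.7
The minimum is 7.3 min via Fenn–Linby–Wendle.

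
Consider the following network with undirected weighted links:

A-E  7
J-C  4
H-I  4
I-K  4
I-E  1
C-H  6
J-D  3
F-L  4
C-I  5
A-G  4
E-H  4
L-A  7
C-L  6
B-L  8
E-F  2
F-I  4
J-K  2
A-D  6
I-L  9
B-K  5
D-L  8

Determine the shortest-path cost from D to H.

Shortest distances from D:
D: 0
J: 3  (via D)
K: 5  (via J)
A: 6  (via D)
C: 7  (via J)
L: 8  (via D)
I: 9  (via K)
B: 10  (via K)
E: 10  (via I)
G: 10  (via A)
F: 12  (via L)
H: 13  (via C)
Shortest route: D–J–C–H = 13.

13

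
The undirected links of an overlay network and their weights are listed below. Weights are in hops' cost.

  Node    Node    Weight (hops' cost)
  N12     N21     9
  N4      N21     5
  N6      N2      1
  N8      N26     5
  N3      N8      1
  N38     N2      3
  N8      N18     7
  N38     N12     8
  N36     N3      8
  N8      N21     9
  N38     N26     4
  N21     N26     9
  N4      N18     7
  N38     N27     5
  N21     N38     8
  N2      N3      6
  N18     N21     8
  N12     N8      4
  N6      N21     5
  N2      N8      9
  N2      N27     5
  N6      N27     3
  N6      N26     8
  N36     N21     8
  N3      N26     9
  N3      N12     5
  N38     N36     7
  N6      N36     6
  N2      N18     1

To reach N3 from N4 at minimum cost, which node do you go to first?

N18

Enumerating some paths:
N4 - N18 - N2 - N3: 7+1+6 = 14
N4 - N21 - N8 - N3: 5+9+1 = 15
The minimum is 14 hops' cost via N4 - N18 - N2 - N3.
So from N4 the first move is to N18.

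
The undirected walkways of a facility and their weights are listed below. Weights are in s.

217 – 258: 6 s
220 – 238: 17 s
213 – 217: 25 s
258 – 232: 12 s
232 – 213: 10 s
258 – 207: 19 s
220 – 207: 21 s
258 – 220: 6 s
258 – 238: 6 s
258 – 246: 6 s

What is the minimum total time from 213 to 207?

Running Dijkstra from 213:
213: 0
232: 10  (via 213)
258: 22  (via 232)
217: 25  (via 213)
220: 28  (via 258)
246: 28  (via 258)
238: 28  (via 258)
207: 41  (via 258)
Shortest route: 213–232–258–207 = 41 s.

41 s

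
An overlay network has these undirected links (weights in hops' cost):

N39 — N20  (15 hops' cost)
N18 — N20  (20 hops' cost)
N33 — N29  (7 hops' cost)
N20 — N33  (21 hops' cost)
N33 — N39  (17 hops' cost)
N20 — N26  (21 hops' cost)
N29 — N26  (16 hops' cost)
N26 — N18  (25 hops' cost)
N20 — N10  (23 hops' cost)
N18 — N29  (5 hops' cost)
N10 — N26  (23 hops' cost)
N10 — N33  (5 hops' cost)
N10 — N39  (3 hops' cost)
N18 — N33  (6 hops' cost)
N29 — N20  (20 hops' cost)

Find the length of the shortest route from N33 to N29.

7 hops' cost

Running Dijkstra from N33:
N33: 0
N10: 5  (via N33)
N18: 6  (via N33)
N29: 7  (via N33)
Shortest route: N33 → N29 = 7 hops' cost.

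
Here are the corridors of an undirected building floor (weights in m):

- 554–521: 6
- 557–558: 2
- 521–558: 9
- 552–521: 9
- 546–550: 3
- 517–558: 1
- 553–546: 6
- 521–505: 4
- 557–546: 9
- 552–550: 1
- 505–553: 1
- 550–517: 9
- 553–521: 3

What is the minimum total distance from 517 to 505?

14 m

Settle nodes by increasing distance from 517:
517: 0
558: 1  (via 517)
557: 3  (via 558)
550: 9  (via 517)
521: 10  (via 558)
552: 10  (via 550)
546: 12  (via 557)
553: 13  (via 521)
505: 14  (via 521)
Shortest route: 517–558–521–505 = 14 m.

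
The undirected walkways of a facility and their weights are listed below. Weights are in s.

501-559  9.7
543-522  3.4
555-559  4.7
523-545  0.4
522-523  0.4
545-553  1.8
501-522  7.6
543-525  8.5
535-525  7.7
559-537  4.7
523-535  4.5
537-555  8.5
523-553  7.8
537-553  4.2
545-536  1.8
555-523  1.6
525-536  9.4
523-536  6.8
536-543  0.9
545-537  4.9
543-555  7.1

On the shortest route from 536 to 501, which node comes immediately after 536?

545

Candidate routes:
536 → 543 → 522 → 501: 0.9+3.4+7.6 = 11.9
536 → 545 → 523 → 522 → 501: 1.8+0.4+0.4+7.6 = 10.2
Cheapest is 536 → 545 → 523 → 522 → 501 at 10.2 s.
So from 536 the first move is to 545.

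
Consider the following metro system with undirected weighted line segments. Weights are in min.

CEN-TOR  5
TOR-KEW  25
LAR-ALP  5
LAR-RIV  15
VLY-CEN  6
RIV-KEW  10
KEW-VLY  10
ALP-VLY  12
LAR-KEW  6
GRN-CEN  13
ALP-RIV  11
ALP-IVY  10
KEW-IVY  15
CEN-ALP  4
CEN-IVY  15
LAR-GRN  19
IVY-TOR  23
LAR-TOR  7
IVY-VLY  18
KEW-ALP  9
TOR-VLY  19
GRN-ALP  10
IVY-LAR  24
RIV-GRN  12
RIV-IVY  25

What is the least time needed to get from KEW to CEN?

Settle nodes by increasing distance from KEW:
KEW: 0
LAR: 6  (via KEW)
ALP: 9  (via KEW)
RIV: 10  (via KEW)
VLY: 10  (via KEW)
TOR: 13  (via LAR)
CEN: 13  (via ALP)
Shortest route: KEW–ALP–CEN = 13 min.

13 min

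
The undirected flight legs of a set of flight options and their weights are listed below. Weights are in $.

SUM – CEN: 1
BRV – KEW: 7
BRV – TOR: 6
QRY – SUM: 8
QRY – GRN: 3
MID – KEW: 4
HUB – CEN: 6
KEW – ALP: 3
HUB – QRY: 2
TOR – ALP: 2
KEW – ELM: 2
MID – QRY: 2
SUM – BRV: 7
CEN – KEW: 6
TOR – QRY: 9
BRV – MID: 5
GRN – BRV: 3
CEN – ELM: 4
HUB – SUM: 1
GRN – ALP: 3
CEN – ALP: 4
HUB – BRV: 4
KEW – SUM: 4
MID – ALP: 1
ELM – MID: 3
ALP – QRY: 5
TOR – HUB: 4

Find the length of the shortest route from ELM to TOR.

$6

Compare a few routes:
ELM - KEW - ALP - TOR: 2+3+2 = 7
ELM - MID - ALP - TOR: 3+1+2 = 6
ELM - KEW - MID - ALP - TOR: 2+4+1+2 = 9
The minimum is $6 via ELM - MID - ALP - TOR.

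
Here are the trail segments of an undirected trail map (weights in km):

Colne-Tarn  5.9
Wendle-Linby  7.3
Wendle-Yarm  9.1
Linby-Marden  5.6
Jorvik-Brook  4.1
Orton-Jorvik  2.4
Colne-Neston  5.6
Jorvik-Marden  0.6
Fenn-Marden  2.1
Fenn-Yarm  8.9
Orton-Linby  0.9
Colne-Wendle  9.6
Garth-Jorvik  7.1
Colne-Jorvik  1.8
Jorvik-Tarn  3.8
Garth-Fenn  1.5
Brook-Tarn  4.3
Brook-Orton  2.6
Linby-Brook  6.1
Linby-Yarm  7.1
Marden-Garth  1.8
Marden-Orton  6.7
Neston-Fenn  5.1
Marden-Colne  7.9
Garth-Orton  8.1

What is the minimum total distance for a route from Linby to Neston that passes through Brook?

15 km

Shortest Linby→Brook: Linby → Orton → Brook = 3.5
Best Brook to Neston: Brook → Jorvik → Colne → Neston costing 11.5
Total via Brook: 3.5 + 11.5 = 15 km.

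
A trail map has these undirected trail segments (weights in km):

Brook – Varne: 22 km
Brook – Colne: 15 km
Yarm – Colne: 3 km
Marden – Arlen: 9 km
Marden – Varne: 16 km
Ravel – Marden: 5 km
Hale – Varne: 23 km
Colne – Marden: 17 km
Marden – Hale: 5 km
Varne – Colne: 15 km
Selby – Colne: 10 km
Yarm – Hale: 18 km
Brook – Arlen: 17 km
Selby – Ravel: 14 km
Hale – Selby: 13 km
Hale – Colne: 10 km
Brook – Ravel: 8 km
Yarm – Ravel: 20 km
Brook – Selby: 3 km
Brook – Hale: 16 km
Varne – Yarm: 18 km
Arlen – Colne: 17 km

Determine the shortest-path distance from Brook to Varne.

Shortest distances from Brook:
Brook: 0
Selby: 3  (via Brook)
Ravel: 8  (via Brook)
Marden: 13  (via Ravel)
Colne: 13  (via Selby)
Hale: 16  (via Brook)
Yarm: 16  (via Colne)
Arlen: 17  (via Brook)
Varne: 22  (via Brook)
Shortest route: Brook–Varne = 22 km.

22 km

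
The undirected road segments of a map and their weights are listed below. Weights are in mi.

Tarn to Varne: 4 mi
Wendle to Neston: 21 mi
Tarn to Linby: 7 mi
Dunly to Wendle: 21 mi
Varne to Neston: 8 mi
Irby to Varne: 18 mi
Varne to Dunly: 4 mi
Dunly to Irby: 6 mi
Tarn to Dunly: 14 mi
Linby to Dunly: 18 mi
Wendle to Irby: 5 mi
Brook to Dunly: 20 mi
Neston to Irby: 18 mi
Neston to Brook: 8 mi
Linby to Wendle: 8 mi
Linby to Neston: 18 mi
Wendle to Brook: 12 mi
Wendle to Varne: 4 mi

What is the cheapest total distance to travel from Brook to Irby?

Candidate routes:
Brook → Wendle → Irby: 12+5 = 17
Brook → Neston → Varne → Wendle → Irby: 8+8+4+5 = 25
Cheapest is Brook → Wendle → Irby at 17 mi.

17 mi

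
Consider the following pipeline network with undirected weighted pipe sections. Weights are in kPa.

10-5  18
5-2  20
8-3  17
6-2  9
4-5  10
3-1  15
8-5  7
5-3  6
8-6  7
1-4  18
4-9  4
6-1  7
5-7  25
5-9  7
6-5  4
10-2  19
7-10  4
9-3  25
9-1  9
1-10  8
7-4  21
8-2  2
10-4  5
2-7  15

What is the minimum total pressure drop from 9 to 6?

Shortest distances from 9:
9: 0
4: 4  (via 9)
5: 7  (via 9)
1: 9  (via 9)
10: 9  (via 4)
6: 11  (via 5)
Shortest route: 9 → 5 → 6 = 11 kPa.

11 kPa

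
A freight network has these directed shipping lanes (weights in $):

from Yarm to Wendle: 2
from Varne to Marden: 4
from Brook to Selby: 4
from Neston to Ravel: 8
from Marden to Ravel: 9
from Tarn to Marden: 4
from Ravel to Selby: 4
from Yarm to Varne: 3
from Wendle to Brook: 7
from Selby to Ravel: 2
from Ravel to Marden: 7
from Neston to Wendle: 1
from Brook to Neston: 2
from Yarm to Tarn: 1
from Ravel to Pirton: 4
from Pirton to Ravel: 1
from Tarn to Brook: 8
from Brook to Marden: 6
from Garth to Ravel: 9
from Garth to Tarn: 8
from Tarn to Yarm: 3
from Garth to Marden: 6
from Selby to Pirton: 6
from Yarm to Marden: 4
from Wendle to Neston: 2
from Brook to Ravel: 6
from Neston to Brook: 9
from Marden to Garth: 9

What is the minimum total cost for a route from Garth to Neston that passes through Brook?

Best Garth to Brook: Garth → Tarn → Brook costing 16
Shortest Brook→Neston: Brook → Neston = 2
Total via Brook: 16 + 2 = $18.

$18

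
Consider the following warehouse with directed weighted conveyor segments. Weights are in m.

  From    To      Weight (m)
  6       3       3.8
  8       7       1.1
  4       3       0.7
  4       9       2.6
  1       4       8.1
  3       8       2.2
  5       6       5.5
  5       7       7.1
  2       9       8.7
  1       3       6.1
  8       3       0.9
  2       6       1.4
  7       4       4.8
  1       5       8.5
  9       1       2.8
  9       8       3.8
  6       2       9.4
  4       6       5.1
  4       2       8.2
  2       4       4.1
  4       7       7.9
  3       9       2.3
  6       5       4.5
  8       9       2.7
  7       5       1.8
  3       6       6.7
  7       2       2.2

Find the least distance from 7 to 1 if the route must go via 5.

Shortest 7→5: 7 → 5 = 1.8
Best 5 to 1: 5 → 6 → 3 → 9 → 1 costing 14.4
Total via 5: 1.8 + 14.4 = 16.2 m.

16.2 m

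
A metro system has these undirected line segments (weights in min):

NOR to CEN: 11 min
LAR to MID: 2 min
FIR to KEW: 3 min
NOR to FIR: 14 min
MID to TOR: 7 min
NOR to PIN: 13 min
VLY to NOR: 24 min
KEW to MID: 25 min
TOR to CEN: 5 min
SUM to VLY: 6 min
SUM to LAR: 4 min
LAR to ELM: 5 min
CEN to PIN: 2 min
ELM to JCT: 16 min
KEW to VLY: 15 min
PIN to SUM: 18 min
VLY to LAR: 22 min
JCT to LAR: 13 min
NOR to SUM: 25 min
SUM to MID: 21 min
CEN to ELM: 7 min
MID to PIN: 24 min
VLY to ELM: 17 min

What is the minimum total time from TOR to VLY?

19 min

Candidate routes:
TOR - MID - LAR - SUM - VLY: 7+2+4+6 = 19
TOR - CEN - ELM - LAR - SUM - VLY: 5+7+5+4+6 = 27
The minimum is 19 min via TOR - MID - LAR - SUM - VLY.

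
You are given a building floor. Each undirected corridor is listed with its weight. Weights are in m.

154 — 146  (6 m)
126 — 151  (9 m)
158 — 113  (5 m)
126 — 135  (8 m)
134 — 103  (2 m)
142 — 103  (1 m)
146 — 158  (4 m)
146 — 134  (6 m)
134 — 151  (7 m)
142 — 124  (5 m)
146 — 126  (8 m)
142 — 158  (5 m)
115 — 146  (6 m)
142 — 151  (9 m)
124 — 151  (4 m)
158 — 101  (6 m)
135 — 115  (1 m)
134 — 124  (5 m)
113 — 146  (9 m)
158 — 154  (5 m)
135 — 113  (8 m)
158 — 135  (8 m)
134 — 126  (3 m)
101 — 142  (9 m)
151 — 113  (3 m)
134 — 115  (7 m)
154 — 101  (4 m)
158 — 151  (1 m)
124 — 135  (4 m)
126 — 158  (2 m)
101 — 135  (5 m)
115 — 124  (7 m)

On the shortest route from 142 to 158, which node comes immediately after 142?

Compare a few routes:
142 → 103 → 134 → 126 → 158: 1+2+3+2 = 8
142 → 158: 5 = 5
Cheapest is 142 → 158 at 5 m.
So from 142 the first move is to 158.

158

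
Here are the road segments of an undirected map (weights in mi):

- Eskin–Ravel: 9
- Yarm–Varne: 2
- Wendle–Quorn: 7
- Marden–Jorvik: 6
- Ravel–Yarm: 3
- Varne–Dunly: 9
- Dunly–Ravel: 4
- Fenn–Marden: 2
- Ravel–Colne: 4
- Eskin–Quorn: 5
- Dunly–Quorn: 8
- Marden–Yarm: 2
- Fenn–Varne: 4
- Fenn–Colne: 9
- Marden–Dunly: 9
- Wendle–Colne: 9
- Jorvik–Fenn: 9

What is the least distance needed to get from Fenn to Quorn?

Compare a few routes:
Fenn–Varne–Dunly–Quorn: 4+9+8 = 21
Fenn–Marden–Dunly–Quorn: 2+9+8 = 19
Fenn–Varne–Yarm–Ravel–Dunly–Quorn: 4+2+3+4+8 = 21
Cheapest is Fenn–Marden–Dunly–Quorn at 19 mi.

19 mi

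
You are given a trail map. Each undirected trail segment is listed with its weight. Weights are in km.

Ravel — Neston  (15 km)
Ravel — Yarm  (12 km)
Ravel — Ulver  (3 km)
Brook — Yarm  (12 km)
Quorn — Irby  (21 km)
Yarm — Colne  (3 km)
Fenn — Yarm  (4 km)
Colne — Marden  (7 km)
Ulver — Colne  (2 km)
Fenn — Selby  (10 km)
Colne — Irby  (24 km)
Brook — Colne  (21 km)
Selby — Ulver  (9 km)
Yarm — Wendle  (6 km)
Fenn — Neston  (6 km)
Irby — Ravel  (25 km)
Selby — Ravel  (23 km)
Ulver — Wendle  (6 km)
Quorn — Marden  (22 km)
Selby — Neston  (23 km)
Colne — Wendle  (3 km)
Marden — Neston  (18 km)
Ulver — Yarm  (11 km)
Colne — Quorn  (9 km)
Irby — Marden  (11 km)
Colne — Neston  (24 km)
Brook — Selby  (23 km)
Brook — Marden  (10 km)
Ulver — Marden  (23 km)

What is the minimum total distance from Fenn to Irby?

25 km

Settle nodes by increasing distance from Fenn:
Fenn: 0
Yarm: 4  (via Fenn)
Neston: 6  (via Fenn)
Colne: 7  (via Yarm)
Ulver: 9  (via Colne)
Wendle: 10  (via Yarm)
Selby: 10  (via Fenn)
Ravel: 12  (via Ulver)
Marden: 14  (via Colne)
Brook: 16  (via Yarm)
Quorn: 16  (via Colne)
Irby: 25  (via Marden)
Shortest route: Fenn → Yarm → Colne → Marden → Irby = 25 km.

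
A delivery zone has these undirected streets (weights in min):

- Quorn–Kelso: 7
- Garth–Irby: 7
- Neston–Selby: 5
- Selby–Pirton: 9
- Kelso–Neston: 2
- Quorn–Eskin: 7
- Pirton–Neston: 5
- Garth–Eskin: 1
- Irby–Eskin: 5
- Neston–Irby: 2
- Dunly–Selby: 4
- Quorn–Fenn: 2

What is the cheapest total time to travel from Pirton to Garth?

13 min

Compare a few routes:
Pirton → Neston → Irby → Garth: 5+2+7 = 14
Pirton → Neston → Irby → Eskin → Garth: 5+2+5+1 = 13
Pirton → Selby → Neston → Irby → Eskin → Garth: 9+5+2+5+1 = 22
Pirton → Neston → Kelso → Quorn → Eskin → Garth: 5+2+7+7+1 = 22
The minimum is 13 min via Pirton → Neston → Irby → Eskin → Garth.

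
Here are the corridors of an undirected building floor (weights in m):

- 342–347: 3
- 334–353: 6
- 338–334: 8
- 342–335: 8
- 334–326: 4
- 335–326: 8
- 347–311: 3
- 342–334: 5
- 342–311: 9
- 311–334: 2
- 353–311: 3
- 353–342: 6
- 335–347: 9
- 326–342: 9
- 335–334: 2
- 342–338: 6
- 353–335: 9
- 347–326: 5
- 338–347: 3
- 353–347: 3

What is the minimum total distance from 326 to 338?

8 m

Settle nodes by increasing distance from 326:
326: 0
334: 4  (via 326)
347: 5  (via 326)
335: 6  (via 334)
311: 6  (via 334)
342: 8  (via 347)
338: 8  (via 347)
Shortest route: 326 → 347 → 338 = 8 m.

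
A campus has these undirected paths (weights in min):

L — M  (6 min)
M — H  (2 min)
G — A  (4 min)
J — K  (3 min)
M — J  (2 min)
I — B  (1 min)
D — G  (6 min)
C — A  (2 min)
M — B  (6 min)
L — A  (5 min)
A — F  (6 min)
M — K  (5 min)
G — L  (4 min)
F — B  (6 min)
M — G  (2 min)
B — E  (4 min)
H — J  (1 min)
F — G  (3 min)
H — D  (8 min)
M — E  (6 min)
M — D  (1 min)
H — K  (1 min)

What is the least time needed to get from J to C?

Enumerating some paths:
J → M → G → A → C: 2+2+4+2 = 10
J → H → M → G → A → C: 1+2+2+4+2 = 11
The minimum is 10 min via J → M → G → A → C.

10 min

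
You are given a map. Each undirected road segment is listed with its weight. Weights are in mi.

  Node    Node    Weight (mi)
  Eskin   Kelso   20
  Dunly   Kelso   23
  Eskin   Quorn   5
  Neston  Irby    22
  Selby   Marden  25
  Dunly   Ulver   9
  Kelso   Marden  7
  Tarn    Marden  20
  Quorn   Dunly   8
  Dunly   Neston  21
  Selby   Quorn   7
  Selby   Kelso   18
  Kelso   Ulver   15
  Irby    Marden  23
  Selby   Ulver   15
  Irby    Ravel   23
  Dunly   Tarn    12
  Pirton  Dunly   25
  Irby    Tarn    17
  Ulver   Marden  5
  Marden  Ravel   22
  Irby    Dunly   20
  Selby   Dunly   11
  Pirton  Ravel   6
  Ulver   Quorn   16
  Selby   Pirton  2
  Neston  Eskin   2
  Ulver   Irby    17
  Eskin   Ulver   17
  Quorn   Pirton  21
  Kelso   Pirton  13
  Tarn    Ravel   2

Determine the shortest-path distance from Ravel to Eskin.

20 mi

Candidate routes:
Ravel - Pirton - Selby - Quorn - Eskin: 6+2+7+5 = 20
Ravel - Tarn - Dunly - Quorn - Eskin: 2+12+8+5 = 27
Cheapest is Ravel - Pirton - Selby - Quorn - Eskin at 20 mi.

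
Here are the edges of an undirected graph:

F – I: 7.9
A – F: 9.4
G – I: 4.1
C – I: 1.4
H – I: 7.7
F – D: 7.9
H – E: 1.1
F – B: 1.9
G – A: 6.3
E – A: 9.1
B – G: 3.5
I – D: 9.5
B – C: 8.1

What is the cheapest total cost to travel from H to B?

15.3

Enumerating some paths:
H - I - C - B: 7.7+1.4+8.1 = 17.2
H - I - F - B: 7.7+7.9+1.9 = 17.5
H - I - G - B: 7.7+4.1+3.5 = 15.3
The minimum is 15.3 via H - I - G - B.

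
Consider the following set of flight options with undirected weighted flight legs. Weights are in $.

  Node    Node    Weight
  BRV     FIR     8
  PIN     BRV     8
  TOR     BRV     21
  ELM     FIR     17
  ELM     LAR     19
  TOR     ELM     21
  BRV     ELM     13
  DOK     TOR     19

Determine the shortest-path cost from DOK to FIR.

$48

Enumerating some paths:
DOK–TOR–ELM–BRV–FIR: 19+21+13+8 = 61
DOK–TOR–BRV–FIR: 19+21+8 = 48
DOK–TOR–ELM–FIR: 19+21+17 = 57
Cheapest is DOK–TOR–BRV–FIR at $48.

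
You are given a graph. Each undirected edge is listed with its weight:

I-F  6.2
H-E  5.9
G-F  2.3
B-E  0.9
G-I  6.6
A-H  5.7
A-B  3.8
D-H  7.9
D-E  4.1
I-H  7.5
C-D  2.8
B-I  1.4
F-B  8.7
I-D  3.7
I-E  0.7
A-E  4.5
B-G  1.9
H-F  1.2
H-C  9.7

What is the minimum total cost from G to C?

9.7

Settle nodes by increasing distance from G:
G: 0
B: 1.9  (via G)
F: 2.3  (via G)
E: 2.8  (via B)
I: 3.3  (via B)
H: 3.5  (via F)
A: 5.7  (via B)
D: 6.9  (via E)
C: 9.7  (via D)
Shortest route: G–B–E–D–C = 9.7.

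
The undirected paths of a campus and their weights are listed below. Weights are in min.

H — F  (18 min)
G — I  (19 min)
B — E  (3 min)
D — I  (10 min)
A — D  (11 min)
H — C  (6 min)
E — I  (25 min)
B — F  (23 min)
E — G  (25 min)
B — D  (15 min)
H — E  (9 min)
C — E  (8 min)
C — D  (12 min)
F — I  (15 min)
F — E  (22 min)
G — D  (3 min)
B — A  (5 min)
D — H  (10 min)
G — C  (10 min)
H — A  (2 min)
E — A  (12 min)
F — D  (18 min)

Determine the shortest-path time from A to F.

20 min

Compare a few routes:
A → H → F: 2+18 = 20
A → B → F: 5+23 = 28
The minimum is 20 min via A → H → F.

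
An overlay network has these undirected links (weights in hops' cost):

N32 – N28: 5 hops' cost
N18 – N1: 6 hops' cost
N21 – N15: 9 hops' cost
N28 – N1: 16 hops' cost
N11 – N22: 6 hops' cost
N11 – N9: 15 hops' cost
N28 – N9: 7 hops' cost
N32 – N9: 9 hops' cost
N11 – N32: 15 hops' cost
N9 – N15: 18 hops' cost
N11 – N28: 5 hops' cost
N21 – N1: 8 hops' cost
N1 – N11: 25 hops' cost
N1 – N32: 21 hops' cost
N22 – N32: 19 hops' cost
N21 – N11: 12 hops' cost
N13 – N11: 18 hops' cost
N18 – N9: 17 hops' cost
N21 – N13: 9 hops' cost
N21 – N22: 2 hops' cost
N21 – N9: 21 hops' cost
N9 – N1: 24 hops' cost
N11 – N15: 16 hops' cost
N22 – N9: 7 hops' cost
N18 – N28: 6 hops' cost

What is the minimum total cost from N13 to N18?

23 hops' cost

Shortest distances from N13:
N13: 0
N21: 9  (via N13)
N22: 11  (via N21)
N11: 17  (via N22)
N1: 17  (via N21)
N9: 18  (via N22)
N15: 18  (via N21)
N28: 22  (via N11)
N18: 23  (via N1)
Shortest route: N13–N21–N1–N18 = 23 hops' cost.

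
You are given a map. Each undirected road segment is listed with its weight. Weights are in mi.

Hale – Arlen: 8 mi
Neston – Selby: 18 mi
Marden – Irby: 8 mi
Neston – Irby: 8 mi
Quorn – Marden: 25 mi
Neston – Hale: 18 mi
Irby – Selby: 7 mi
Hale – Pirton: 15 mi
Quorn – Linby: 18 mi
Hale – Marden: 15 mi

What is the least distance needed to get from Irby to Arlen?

Shortest distances from Irby:
Irby: 0
Selby: 7  (via Irby)
Neston: 8  (via Irby)
Marden: 8  (via Irby)
Hale: 23  (via Marden)
Arlen: 31  (via Hale)
Shortest route: Irby → Marden → Hale → Arlen = 31 mi.

31 mi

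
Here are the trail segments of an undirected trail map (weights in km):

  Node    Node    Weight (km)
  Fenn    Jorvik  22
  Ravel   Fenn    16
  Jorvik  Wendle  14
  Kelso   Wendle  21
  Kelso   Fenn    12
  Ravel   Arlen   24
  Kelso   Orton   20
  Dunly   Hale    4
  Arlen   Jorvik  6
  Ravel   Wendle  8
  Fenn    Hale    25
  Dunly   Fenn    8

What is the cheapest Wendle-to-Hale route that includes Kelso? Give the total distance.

Best Wendle to Kelso: Wendle → Kelso costing 21
Best Kelso to Hale: Kelso → Fenn → Dunly → Hale costing 24
Total via Kelso: 21 + 24 = 45 km.

45 km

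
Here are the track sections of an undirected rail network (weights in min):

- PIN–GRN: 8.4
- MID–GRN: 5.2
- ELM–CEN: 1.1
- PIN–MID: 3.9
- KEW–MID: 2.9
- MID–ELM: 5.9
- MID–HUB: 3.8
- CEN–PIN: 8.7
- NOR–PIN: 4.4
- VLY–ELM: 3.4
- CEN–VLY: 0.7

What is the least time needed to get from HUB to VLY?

11.5 min

Settle nodes by increasing distance from HUB:
HUB: 0
MID: 3.8  (via HUB)
KEW: 6.7  (via MID)
PIN: 7.7  (via MID)
GRN: 9  (via MID)
ELM: 9.7  (via MID)
CEN: 10.8  (via ELM)
VLY: 11.5  (via CEN)
Shortest route: HUB–MID–ELM–CEN–VLY = 11.5 min.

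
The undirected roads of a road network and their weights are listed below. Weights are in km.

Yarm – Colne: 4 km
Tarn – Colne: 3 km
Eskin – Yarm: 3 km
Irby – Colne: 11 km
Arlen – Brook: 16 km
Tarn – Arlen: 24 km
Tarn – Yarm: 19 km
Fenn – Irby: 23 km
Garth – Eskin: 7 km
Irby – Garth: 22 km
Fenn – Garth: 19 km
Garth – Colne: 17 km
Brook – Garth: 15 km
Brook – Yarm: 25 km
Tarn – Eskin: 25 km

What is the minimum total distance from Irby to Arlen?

38 km

Shortest distances from Irby:
Irby: 0
Colne: 11  (via Irby)
Tarn: 14  (via Colne)
Yarm: 15  (via Colne)
Eskin: 18  (via Yarm)
Garth: 22  (via Irby)
Fenn: 23  (via Irby)
Brook: 37  (via Garth)
Arlen: 38  (via Tarn)
Shortest route: Irby–Colne–Tarn–Arlen = 38 km.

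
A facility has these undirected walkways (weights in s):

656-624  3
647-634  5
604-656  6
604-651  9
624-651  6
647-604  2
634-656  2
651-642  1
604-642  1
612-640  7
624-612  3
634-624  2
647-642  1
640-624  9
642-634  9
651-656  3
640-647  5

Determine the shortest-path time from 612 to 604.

11 s

Compare a few routes:
612–624–634–656–651–642–604: 3+2+2+3+1+1 = 12
612–624–634–647–604: 3+2+5+2 = 12
612–624–651–642–604: 3+6+1+1 = 11
The minimum is 11 s via 612–624–651–642–604.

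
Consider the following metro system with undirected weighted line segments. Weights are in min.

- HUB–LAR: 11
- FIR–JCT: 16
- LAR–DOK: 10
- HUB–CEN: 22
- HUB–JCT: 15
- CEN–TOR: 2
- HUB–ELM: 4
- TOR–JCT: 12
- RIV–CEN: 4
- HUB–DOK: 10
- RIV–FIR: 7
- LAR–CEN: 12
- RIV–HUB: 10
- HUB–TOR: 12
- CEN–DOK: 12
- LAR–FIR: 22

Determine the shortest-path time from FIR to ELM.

21 min

Enumerating some paths:
FIR → RIV → HUB → ELM: 7+10+4 = 21
FIR → RIV → CEN → TOR → HUB → ELM: 7+4+2+12+4 = 29
Cheapest is FIR → RIV → HUB → ELM at 21 min.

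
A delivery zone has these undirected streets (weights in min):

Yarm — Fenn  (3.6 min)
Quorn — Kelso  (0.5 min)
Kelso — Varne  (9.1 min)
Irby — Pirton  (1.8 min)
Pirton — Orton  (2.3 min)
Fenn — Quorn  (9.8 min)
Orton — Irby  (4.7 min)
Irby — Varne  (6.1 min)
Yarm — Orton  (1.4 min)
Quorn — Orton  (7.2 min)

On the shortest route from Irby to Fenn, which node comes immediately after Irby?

Enumerating some paths:
Irby → Pirton → Orton → Yarm → Fenn: 1.8+2.3+1.4+3.6 = 9.1
Irby → Orton → Yarm → Fenn: 4.7+1.4+3.6 = 9.7
The minimum is 9.1 min via Irby → Pirton → Orton → Yarm → Fenn.
So from Irby the first move is to Pirton.

Pirton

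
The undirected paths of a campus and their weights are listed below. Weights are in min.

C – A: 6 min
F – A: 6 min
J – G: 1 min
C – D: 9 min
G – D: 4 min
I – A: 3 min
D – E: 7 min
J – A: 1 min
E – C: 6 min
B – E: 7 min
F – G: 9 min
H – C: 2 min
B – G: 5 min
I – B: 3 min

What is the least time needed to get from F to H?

Compare a few routes:
F - G - D - C - H: 9+4+9+2 = 24
F - A - J - G - D - C - H: 6+1+1+4+9+2 = 23
F - A - C - H: 6+6+2 = 14
F - G - J - A - C - H: 9+1+1+6+2 = 19
Cheapest is F - A - C - H at 14 min.

14 min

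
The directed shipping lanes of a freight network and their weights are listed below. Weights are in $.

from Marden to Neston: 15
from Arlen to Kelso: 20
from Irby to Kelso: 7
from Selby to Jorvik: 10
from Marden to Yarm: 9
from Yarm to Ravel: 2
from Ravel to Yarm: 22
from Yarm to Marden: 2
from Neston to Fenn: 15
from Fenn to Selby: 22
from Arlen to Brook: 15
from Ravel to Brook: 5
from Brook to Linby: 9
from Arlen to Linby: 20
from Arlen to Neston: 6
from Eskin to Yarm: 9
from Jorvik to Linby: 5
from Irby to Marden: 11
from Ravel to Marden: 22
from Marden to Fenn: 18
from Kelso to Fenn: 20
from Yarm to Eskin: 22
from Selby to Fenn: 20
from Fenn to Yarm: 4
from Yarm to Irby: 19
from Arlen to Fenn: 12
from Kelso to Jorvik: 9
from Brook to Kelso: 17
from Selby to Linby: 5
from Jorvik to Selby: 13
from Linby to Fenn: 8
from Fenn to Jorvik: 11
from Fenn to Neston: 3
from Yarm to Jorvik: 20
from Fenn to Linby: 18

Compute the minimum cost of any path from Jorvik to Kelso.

$41

Settle nodes by increasing distance from Jorvik:
Jorvik: 0
Linby: 5  (via Jorvik)
Fenn: 13  (via Linby)
Selby: 13  (via Jorvik)
Neston: 16  (via Fenn)
Yarm: 17  (via Fenn)
Ravel: 19  (via Yarm)
Marden: 19  (via Yarm)
Brook: 24  (via Ravel)
Irby: 36  (via Yarm)
Eskin: 39  (via Yarm)
Kelso: 41  (via Brook)
Shortest route: Jorvik → Linby → Fenn → Yarm → Ravel → Brook → Kelso = $41.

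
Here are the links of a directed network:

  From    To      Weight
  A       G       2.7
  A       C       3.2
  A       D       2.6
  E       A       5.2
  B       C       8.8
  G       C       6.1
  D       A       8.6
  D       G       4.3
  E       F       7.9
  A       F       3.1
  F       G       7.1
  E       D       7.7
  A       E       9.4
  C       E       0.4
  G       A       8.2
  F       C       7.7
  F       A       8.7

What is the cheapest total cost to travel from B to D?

16.9

Running Dijkstra from B:
B: 0
C: 8.8  (via B)
E: 9.2  (via C)
A: 14.4  (via E)
D: 16.9  (via E)
Shortest route: B–C–E–D = 16.9.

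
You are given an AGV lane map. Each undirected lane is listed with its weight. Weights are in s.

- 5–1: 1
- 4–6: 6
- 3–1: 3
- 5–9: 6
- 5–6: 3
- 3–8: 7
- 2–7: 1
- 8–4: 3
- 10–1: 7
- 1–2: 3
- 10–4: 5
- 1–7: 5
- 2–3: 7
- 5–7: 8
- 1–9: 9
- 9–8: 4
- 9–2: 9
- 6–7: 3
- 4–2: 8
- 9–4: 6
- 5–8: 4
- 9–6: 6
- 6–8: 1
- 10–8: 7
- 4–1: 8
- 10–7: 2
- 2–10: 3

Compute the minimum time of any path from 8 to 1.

5 s

Shortest distances from 8:
8: 0
6: 1  (via 8)
4: 3  (via 8)
5: 4  (via 8)
7: 4  (via 6)
9: 4  (via 8)
1: 5  (via 5)
Shortest route: 8–5–1 = 5 s.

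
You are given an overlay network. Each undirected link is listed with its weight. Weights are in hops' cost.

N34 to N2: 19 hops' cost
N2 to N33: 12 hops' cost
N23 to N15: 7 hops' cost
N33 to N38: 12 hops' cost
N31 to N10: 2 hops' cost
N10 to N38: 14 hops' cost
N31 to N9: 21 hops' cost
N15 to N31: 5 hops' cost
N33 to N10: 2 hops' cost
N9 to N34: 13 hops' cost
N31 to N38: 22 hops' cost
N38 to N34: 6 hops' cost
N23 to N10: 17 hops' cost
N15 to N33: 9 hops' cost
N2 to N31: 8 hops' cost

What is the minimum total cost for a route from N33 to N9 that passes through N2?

41 hops' cost

Best N33 to N2: N33–N2 costing 12
Shortest N2→N9: N2–N31–N9 = 29
Total via N2: 12 + 29 = 41 hops' cost.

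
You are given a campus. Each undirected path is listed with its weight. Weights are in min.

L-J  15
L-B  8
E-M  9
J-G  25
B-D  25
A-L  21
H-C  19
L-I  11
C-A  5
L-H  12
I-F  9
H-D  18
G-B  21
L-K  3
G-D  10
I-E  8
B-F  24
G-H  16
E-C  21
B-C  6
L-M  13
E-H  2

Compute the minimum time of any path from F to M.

Settle nodes by increasing distance from F:
F: 0
I: 9  (via F)
E: 17  (via I)
H: 19  (via E)
L: 20  (via I)
K: 23  (via L)
B: 24  (via F)
M: 26  (via E)
Shortest route: F–I–E–M = 26 min.

26 min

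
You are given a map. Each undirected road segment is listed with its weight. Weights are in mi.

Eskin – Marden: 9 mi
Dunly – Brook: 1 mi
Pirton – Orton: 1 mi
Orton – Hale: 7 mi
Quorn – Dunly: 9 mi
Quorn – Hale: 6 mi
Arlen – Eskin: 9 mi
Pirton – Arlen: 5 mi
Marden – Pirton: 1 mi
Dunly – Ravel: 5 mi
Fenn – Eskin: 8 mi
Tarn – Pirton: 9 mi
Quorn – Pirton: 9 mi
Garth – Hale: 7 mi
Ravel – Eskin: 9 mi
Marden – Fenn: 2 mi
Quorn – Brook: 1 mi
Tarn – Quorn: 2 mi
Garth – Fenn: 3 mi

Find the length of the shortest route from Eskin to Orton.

11 mi

Settle nodes by increasing distance from Eskin:
Eskin: 0
Fenn: 8  (via Eskin)
Marden: 9  (via Eskin)
Arlen: 9  (via Eskin)
Ravel: 9  (via Eskin)
Pirton: 10  (via Marden)
Garth: 11  (via Fenn)
Orton: 11  (via Pirton)
Shortest route: Eskin → Marden → Pirton → Orton = 11 mi.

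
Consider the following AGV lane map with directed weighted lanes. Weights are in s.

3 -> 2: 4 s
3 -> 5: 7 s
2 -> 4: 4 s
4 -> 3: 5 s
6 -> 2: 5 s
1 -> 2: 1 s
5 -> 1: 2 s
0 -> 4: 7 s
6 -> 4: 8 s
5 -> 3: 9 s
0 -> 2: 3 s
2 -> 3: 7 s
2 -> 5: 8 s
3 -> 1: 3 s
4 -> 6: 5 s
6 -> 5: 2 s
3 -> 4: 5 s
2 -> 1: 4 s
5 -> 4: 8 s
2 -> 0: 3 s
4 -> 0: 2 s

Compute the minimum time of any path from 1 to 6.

Settle nodes by increasing distance from 1:
1: 0
2: 1  (via 1)
0: 4  (via 2)
4: 5  (via 2)
3: 8  (via 2)
5: 9  (via 2)
6: 10  (via 4)
Shortest route: 1 → 2 → 4 → 6 = 10 s.

10 s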